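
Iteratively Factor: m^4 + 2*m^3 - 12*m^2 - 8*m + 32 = (m + 4)*(m^3 - 2*m^2 - 4*m + 8) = (m - 2)*(m + 4)*(m^2 - 4) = (m - 2)^2*(m + 4)*(m + 2)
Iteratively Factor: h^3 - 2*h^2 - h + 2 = (h - 2)*(h^2 - 1) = (h - 2)*(h - 1)*(h + 1)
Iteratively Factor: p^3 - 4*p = (p - 2)*(p^2 + 2*p) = (p - 2)*(p + 2)*(p)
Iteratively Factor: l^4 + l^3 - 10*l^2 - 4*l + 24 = (l - 2)*(l^3 + 3*l^2 - 4*l - 12) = (l - 2)^2*(l^2 + 5*l + 6) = (l - 2)^2*(l + 3)*(l + 2)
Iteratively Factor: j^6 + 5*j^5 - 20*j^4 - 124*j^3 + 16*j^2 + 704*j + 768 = (j + 2)*(j^5 + 3*j^4 - 26*j^3 - 72*j^2 + 160*j + 384) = (j + 2)*(j + 4)*(j^4 - j^3 - 22*j^2 + 16*j + 96) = (j + 2)^2*(j + 4)*(j^3 - 3*j^2 - 16*j + 48) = (j - 3)*(j + 2)^2*(j + 4)*(j^2 - 16) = (j - 4)*(j - 3)*(j + 2)^2*(j + 4)*(j + 4)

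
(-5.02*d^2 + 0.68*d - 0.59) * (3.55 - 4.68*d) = 23.4936*d^3 - 21.0034*d^2 + 5.1752*d - 2.0945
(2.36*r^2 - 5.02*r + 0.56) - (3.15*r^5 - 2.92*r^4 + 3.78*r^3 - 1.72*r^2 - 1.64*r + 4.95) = -3.15*r^5 + 2.92*r^4 - 3.78*r^3 + 4.08*r^2 - 3.38*r - 4.39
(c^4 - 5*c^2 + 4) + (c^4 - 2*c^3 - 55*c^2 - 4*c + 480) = 2*c^4 - 2*c^3 - 60*c^2 - 4*c + 484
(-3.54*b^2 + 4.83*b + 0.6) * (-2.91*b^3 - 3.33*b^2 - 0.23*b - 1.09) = 10.3014*b^5 - 2.2671*b^4 - 17.0157*b^3 + 0.7497*b^2 - 5.4027*b - 0.654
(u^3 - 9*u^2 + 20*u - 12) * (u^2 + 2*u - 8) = u^5 - 7*u^4 - 6*u^3 + 100*u^2 - 184*u + 96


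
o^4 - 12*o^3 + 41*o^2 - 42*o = o*(o - 7)*(o - 3)*(o - 2)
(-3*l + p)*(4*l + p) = -12*l^2 + l*p + p^2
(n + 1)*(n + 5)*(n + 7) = n^3 + 13*n^2 + 47*n + 35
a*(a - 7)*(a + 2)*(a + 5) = a^4 - 39*a^2 - 70*a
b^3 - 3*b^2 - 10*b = b*(b - 5)*(b + 2)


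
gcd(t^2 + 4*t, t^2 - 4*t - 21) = 1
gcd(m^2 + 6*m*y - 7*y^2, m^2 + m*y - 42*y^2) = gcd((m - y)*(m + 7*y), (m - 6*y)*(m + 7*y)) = m + 7*y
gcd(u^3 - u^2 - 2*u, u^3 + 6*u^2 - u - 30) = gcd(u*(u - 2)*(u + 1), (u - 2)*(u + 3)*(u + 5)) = u - 2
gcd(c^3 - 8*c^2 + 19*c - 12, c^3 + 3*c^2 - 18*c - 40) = c - 4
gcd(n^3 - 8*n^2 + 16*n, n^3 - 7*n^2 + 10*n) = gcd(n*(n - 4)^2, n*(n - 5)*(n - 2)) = n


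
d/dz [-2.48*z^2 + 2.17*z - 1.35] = 2.17 - 4.96*z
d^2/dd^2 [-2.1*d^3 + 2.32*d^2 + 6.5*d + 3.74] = 4.64 - 12.6*d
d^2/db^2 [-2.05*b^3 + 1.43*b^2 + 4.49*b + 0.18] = 2.86 - 12.3*b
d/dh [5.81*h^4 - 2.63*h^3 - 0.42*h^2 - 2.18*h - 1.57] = 23.24*h^3 - 7.89*h^2 - 0.84*h - 2.18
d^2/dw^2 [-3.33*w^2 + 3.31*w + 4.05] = -6.66000000000000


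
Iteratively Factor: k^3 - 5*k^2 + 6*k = (k - 2)*(k^2 - 3*k) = k*(k - 2)*(k - 3)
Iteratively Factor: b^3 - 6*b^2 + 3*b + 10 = (b - 2)*(b^2 - 4*b - 5) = (b - 5)*(b - 2)*(b + 1)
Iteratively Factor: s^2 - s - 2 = (s - 2)*(s + 1)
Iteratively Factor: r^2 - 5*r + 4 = (r - 1)*(r - 4)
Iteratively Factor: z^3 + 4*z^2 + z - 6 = (z + 3)*(z^2 + z - 2) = (z + 2)*(z + 3)*(z - 1)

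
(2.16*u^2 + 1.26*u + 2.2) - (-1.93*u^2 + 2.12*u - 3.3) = 4.09*u^2 - 0.86*u + 5.5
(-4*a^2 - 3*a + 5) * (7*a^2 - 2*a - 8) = -28*a^4 - 13*a^3 + 73*a^2 + 14*a - 40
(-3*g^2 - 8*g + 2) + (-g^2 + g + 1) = -4*g^2 - 7*g + 3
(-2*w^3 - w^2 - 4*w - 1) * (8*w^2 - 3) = -16*w^5 - 8*w^4 - 26*w^3 - 5*w^2 + 12*w + 3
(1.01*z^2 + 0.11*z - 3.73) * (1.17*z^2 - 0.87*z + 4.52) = 1.1817*z^4 - 0.75*z^3 + 0.1054*z^2 + 3.7423*z - 16.8596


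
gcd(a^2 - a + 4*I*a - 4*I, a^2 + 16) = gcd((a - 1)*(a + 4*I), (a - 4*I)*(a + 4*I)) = a + 4*I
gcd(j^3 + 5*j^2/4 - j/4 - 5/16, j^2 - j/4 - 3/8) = j + 1/2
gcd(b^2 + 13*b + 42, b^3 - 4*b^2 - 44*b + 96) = b + 6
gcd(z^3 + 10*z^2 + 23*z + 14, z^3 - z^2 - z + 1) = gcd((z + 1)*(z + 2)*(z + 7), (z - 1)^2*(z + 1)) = z + 1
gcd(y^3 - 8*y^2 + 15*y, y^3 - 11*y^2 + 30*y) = y^2 - 5*y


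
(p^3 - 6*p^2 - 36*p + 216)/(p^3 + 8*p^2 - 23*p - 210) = (p^2 - 12*p + 36)/(p^2 + 2*p - 35)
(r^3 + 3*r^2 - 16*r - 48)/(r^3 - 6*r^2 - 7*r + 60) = (r + 4)/(r - 5)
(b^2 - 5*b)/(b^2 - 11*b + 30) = b/(b - 6)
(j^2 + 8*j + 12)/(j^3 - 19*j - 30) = (j + 6)/(j^2 - 2*j - 15)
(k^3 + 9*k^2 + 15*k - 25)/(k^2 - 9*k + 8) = (k^2 + 10*k + 25)/(k - 8)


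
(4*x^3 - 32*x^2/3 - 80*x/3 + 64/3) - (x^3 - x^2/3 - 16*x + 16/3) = 3*x^3 - 31*x^2/3 - 32*x/3 + 16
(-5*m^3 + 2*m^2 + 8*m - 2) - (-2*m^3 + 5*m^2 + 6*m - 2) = -3*m^3 - 3*m^2 + 2*m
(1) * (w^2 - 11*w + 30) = w^2 - 11*w + 30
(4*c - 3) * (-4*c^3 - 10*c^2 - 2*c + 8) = -16*c^4 - 28*c^3 + 22*c^2 + 38*c - 24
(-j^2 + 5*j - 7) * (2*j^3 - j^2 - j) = -2*j^5 + 11*j^4 - 18*j^3 + 2*j^2 + 7*j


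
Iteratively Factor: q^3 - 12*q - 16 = (q + 2)*(q^2 - 2*q - 8) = (q + 2)^2*(q - 4)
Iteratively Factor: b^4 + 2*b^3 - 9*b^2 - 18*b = (b)*(b^3 + 2*b^2 - 9*b - 18) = b*(b - 3)*(b^2 + 5*b + 6) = b*(b - 3)*(b + 2)*(b + 3)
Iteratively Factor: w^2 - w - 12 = (w + 3)*(w - 4)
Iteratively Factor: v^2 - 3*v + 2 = (v - 2)*(v - 1)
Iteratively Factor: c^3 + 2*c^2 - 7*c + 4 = (c + 4)*(c^2 - 2*c + 1) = (c - 1)*(c + 4)*(c - 1)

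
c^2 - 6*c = c*(c - 6)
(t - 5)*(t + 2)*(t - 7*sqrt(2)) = t^3 - 7*sqrt(2)*t^2 - 3*t^2 - 10*t + 21*sqrt(2)*t + 70*sqrt(2)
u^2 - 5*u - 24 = (u - 8)*(u + 3)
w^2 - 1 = (w - 1)*(w + 1)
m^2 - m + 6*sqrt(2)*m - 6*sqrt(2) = (m - 1)*(m + 6*sqrt(2))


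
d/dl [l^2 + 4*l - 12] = 2*l + 4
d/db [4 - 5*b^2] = -10*b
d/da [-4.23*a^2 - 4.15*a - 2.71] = -8.46*a - 4.15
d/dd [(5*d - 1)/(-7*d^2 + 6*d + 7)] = (35*d^2 - 14*d + 41)/(49*d^4 - 84*d^3 - 62*d^2 + 84*d + 49)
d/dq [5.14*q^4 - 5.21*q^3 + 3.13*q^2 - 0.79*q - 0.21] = 20.56*q^3 - 15.63*q^2 + 6.26*q - 0.79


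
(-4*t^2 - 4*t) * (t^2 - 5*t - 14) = -4*t^4 + 16*t^3 + 76*t^2 + 56*t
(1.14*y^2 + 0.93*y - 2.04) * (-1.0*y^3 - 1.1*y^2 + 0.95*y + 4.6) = -1.14*y^5 - 2.184*y^4 + 2.1*y^3 + 8.3715*y^2 + 2.34*y - 9.384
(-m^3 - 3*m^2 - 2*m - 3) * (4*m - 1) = -4*m^4 - 11*m^3 - 5*m^2 - 10*m + 3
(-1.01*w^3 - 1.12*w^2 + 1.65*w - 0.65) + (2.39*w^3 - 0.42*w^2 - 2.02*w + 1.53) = 1.38*w^3 - 1.54*w^2 - 0.37*w + 0.88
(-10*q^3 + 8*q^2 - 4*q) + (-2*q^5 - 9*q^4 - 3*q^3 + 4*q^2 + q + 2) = -2*q^5 - 9*q^4 - 13*q^3 + 12*q^2 - 3*q + 2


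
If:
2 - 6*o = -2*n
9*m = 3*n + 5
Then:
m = o + 2/9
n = 3*o - 1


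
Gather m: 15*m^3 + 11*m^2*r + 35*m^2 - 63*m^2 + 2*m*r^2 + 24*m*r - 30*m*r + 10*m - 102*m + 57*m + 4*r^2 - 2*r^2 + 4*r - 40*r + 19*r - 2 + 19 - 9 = 15*m^3 + m^2*(11*r - 28) + m*(2*r^2 - 6*r - 35) + 2*r^2 - 17*r + 8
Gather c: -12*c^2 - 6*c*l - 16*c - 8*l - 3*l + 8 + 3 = -12*c^2 + c*(-6*l - 16) - 11*l + 11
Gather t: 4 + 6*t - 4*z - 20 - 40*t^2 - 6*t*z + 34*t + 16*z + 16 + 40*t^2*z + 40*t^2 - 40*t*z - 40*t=40*t^2*z - 46*t*z + 12*z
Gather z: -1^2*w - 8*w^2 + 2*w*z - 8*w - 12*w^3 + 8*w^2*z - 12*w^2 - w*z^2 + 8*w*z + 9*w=-12*w^3 - 20*w^2 - w*z^2 + z*(8*w^2 + 10*w)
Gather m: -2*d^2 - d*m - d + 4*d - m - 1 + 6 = -2*d^2 + 3*d + m*(-d - 1) + 5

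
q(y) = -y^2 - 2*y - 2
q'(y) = -2*y - 2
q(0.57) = -3.46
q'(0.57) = -3.14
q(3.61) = -22.25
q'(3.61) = -9.22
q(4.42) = -30.38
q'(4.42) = -10.84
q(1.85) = -9.12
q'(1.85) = -5.70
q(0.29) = -2.66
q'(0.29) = -2.58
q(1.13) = -5.54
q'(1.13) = -4.26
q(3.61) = -22.25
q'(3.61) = -9.22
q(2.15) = -10.92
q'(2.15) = -6.30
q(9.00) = -101.00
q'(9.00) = -20.00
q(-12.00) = -122.00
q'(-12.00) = 22.00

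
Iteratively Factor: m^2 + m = (m)*(m + 1)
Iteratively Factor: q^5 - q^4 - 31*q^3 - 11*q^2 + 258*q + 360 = (q - 4)*(q^4 + 3*q^3 - 19*q^2 - 87*q - 90) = (q - 4)*(q + 2)*(q^3 + q^2 - 21*q - 45) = (q - 4)*(q + 2)*(q + 3)*(q^2 - 2*q - 15) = (q - 4)*(q + 2)*(q + 3)^2*(q - 5)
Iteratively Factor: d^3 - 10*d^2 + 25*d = (d - 5)*(d^2 - 5*d) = d*(d - 5)*(d - 5)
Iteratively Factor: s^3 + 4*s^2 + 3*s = (s + 1)*(s^2 + 3*s) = (s + 1)*(s + 3)*(s)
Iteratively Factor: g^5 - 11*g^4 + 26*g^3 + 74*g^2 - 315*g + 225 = (g - 3)*(g^4 - 8*g^3 + 2*g^2 + 80*g - 75) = (g - 3)*(g + 3)*(g^3 - 11*g^2 + 35*g - 25) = (g - 3)*(g - 1)*(g + 3)*(g^2 - 10*g + 25) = (g - 5)*(g - 3)*(g - 1)*(g + 3)*(g - 5)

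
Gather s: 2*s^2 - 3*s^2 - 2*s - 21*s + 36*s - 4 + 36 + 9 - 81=-s^2 + 13*s - 40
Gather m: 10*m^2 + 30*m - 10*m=10*m^2 + 20*m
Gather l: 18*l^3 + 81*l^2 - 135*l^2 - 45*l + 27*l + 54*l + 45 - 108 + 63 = 18*l^3 - 54*l^2 + 36*l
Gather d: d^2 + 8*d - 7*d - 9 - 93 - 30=d^2 + d - 132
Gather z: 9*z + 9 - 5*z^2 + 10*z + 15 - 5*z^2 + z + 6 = -10*z^2 + 20*z + 30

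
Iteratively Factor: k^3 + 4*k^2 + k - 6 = (k + 2)*(k^2 + 2*k - 3) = (k - 1)*(k + 2)*(k + 3)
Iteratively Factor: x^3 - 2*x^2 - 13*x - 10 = (x + 1)*(x^2 - 3*x - 10) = (x + 1)*(x + 2)*(x - 5)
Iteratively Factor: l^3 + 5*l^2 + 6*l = (l + 3)*(l^2 + 2*l) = l*(l + 3)*(l + 2)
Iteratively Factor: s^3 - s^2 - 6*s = (s + 2)*(s^2 - 3*s) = (s - 3)*(s + 2)*(s)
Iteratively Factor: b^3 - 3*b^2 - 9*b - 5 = (b - 5)*(b^2 + 2*b + 1) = (b - 5)*(b + 1)*(b + 1)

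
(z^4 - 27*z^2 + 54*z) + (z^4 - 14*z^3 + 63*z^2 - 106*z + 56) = 2*z^4 - 14*z^3 + 36*z^2 - 52*z + 56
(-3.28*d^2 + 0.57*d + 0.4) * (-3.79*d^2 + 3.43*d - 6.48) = 12.4312*d^4 - 13.4107*d^3 + 21.6935*d^2 - 2.3216*d - 2.592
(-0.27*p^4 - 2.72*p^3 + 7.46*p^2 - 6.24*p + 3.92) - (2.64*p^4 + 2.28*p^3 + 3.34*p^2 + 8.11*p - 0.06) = -2.91*p^4 - 5.0*p^3 + 4.12*p^2 - 14.35*p + 3.98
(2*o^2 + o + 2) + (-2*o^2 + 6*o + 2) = 7*o + 4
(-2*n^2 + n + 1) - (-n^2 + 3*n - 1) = -n^2 - 2*n + 2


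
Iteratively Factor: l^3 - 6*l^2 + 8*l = (l)*(l^2 - 6*l + 8) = l*(l - 4)*(l - 2)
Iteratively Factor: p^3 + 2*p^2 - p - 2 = (p + 1)*(p^2 + p - 2) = (p - 1)*(p + 1)*(p + 2)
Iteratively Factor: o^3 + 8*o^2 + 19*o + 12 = (o + 1)*(o^2 + 7*o + 12) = (o + 1)*(o + 4)*(o + 3)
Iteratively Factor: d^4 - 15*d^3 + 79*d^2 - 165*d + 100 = (d - 5)*(d^3 - 10*d^2 + 29*d - 20) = (d - 5)*(d - 4)*(d^2 - 6*d + 5) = (d - 5)^2*(d - 4)*(d - 1)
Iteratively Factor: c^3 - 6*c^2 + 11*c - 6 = (c - 1)*(c^2 - 5*c + 6) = (c - 2)*(c - 1)*(c - 3)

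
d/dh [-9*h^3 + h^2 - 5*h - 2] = -27*h^2 + 2*h - 5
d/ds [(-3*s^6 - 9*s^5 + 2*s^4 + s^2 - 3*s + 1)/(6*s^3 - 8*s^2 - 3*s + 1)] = s*(-54*s^7 - 12*s^6 + 273*s^5 + 58*s^4 - 69*s^3 + 44*s^2 - 45*s + 18)/(36*s^6 - 96*s^5 + 28*s^4 + 60*s^3 - 7*s^2 - 6*s + 1)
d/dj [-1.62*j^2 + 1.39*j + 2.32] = 1.39 - 3.24*j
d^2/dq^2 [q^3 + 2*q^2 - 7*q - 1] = 6*q + 4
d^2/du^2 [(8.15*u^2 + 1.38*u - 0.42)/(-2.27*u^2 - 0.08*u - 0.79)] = (-11.261924*u^3 + 100.677678*u^2 + 15.306156*u - 11.499394)/(11.697083*u^6 + 1.236696*u^5 + 12.255957*u^4 + 0.861296*u^3 + 4.265289*u^2 + 0.149784*u + 0.493039)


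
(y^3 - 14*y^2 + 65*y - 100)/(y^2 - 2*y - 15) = (y^2 - 9*y + 20)/(y + 3)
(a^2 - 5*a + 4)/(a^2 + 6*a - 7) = (a - 4)/(a + 7)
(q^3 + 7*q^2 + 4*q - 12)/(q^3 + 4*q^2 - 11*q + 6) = (q + 2)/(q - 1)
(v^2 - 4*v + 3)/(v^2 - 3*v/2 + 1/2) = 2*(v - 3)/(2*v - 1)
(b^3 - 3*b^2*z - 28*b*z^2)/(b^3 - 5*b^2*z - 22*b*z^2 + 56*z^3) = b/(b - 2*z)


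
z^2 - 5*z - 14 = (z - 7)*(z + 2)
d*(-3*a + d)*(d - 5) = -3*a*d^2 + 15*a*d + d^3 - 5*d^2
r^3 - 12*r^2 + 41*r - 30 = (r - 6)*(r - 5)*(r - 1)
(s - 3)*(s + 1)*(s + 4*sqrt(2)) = s^3 - 2*s^2 + 4*sqrt(2)*s^2 - 8*sqrt(2)*s - 3*s - 12*sqrt(2)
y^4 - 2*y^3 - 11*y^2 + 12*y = y*(y - 4)*(y - 1)*(y + 3)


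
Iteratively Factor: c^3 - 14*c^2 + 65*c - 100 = (c - 5)*(c^2 - 9*c + 20) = (c - 5)*(c - 4)*(c - 5)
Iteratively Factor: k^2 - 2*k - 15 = (k - 5)*(k + 3)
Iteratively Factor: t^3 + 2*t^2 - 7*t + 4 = (t - 1)*(t^2 + 3*t - 4) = (t - 1)*(t + 4)*(t - 1)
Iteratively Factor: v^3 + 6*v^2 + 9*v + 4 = (v + 1)*(v^2 + 5*v + 4) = (v + 1)^2*(v + 4)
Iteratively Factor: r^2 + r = (r)*(r + 1)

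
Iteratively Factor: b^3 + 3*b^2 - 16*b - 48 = (b + 3)*(b^2 - 16) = (b - 4)*(b + 3)*(b + 4)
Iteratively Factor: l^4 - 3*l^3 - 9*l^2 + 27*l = (l)*(l^3 - 3*l^2 - 9*l + 27) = l*(l + 3)*(l^2 - 6*l + 9) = l*(l - 3)*(l + 3)*(l - 3)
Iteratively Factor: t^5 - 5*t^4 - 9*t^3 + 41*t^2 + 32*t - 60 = (t + 2)*(t^4 - 7*t^3 + 5*t^2 + 31*t - 30) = (t - 3)*(t + 2)*(t^3 - 4*t^2 - 7*t + 10) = (t - 3)*(t - 1)*(t + 2)*(t^2 - 3*t - 10) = (t - 5)*(t - 3)*(t - 1)*(t + 2)*(t + 2)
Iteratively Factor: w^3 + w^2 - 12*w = (w + 4)*(w^2 - 3*w) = w*(w + 4)*(w - 3)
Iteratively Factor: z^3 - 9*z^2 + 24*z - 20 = (z - 5)*(z^2 - 4*z + 4) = (z - 5)*(z - 2)*(z - 2)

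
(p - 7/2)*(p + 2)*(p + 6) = p^3 + 9*p^2/2 - 16*p - 42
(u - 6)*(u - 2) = u^2 - 8*u + 12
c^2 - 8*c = c*(c - 8)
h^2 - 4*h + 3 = (h - 3)*(h - 1)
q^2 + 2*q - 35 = (q - 5)*(q + 7)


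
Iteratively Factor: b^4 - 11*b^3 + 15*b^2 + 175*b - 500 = (b - 5)*(b^3 - 6*b^2 - 15*b + 100) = (b - 5)*(b + 4)*(b^2 - 10*b + 25) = (b - 5)^2*(b + 4)*(b - 5)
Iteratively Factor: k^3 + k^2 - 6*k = (k)*(k^2 + k - 6) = k*(k + 3)*(k - 2)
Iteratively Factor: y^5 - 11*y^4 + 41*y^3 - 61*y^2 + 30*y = (y - 2)*(y^4 - 9*y^3 + 23*y^2 - 15*y) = (y - 3)*(y - 2)*(y^3 - 6*y^2 + 5*y) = (y - 3)*(y - 2)*(y - 1)*(y^2 - 5*y) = (y - 5)*(y - 3)*(y - 2)*(y - 1)*(y)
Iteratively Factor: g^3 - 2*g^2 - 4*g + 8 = (g - 2)*(g^2 - 4) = (g - 2)^2*(g + 2)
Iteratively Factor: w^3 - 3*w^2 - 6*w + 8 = (w - 4)*(w^2 + w - 2) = (w - 4)*(w + 2)*(w - 1)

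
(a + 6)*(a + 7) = a^2 + 13*a + 42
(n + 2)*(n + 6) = n^2 + 8*n + 12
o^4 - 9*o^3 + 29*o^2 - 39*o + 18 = (o - 3)^2*(o - 2)*(o - 1)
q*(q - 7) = q^2 - 7*q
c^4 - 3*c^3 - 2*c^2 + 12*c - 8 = (c - 2)^2*(c - 1)*(c + 2)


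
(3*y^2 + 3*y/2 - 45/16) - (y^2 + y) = 2*y^2 + y/2 - 45/16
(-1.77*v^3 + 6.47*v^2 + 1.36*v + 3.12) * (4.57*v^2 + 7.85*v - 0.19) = -8.0889*v^5 + 15.6734*v^4 + 57.341*v^3 + 23.7051*v^2 + 24.2336*v - 0.5928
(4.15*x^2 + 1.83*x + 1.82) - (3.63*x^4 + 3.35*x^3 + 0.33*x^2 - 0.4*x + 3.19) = -3.63*x^4 - 3.35*x^3 + 3.82*x^2 + 2.23*x - 1.37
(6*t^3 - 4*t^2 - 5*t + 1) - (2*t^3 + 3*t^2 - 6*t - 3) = 4*t^3 - 7*t^2 + t + 4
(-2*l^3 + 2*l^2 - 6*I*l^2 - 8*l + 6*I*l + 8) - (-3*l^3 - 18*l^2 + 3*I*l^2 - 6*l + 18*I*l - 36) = l^3 + 20*l^2 - 9*I*l^2 - 2*l - 12*I*l + 44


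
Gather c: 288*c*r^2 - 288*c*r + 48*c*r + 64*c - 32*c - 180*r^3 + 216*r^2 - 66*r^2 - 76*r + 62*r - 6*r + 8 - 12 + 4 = c*(288*r^2 - 240*r + 32) - 180*r^3 + 150*r^2 - 20*r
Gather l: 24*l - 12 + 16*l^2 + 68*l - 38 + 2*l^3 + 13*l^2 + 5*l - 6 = 2*l^3 + 29*l^2 + 97*l - 56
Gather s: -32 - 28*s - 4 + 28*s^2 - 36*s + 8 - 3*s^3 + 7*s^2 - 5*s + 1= -3*s^3 + 35*s^2 - 69*s - 27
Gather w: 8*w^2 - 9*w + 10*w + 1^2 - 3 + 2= 8*w^2 + w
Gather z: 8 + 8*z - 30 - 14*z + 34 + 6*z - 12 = 0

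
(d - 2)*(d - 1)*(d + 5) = d^3 + 2*d^2 - 13*d + 10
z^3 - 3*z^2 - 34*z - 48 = (z - 8)*(z + 2)*(z + 3)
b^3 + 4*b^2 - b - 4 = (b - 1)*(b + 1)*(b + 4)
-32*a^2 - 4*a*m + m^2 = (-8*a + m)*(4*a + m)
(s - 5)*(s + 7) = s^2 + 2*s - 35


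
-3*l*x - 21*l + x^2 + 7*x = (-3*l + x)*(x + 7)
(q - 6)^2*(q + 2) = q^3 - 10*q^2 + 12*q + 72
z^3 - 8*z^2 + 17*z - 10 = (z - 5)*(z - 2)*(z - 1)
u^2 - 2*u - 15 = (u - 5)*(u + 3)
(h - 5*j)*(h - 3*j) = h^2 - 8*h*j + 15*j^2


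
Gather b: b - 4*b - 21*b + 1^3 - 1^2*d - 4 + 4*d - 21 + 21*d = -24*b + 24*d - 24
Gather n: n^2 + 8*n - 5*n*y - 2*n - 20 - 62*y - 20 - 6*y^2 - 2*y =n^2 + n*(6 - 5*y) - 6*y^2 - 64*y - 40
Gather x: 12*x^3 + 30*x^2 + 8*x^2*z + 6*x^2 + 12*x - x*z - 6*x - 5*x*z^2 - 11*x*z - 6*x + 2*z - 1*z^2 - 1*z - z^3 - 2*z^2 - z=12*x^3 + x^2*(8*z + 36) + x*(-5*z^2 - 12*z) - z^3 - 3*z^2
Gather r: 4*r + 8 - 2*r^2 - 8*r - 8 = -2*r^2 - 4*r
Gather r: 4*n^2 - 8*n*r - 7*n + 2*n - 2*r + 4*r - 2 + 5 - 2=4*n^2 - 5*n + r*(2 - 8*n) + 1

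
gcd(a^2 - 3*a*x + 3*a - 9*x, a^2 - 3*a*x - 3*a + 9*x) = -a + 3*x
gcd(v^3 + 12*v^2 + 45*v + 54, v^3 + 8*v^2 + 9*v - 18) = v^2 + 9*v + 18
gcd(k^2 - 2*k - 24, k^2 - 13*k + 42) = k - 6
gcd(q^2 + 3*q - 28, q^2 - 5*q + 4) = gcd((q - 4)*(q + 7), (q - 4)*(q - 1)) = q - 4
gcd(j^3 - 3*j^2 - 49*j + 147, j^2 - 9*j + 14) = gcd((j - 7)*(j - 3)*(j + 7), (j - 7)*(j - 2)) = j - 7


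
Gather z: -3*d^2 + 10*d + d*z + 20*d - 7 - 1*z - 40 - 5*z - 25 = -3*d^2 + 30*d + z*(d - 6) - 72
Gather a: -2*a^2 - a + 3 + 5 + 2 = -2*a^2 - a + 10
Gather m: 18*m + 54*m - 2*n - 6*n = 72*m - 8*n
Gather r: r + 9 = r + 9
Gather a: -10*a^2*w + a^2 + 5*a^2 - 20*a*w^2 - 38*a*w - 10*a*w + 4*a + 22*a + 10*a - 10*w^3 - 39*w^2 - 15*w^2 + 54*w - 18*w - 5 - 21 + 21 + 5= a^2*(6 - 10*w) + a*(-20*w^2 - 48*w + 36) - 10*w^3 - 54*w^2 + 36*w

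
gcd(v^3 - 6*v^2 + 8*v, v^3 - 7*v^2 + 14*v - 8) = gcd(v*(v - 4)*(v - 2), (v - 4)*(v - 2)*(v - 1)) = v^2 - 6*v + 8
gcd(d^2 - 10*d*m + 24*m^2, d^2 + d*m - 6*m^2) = 1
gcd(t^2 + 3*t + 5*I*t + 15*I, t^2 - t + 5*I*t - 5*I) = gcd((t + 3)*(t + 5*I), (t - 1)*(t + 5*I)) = t + 5*I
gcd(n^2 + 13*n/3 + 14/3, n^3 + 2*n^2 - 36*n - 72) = n + 2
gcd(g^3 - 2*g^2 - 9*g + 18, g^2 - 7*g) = 1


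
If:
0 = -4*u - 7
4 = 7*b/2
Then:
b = 8/7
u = -7/4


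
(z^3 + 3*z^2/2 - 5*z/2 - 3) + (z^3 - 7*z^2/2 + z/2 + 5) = 2*z^3 - 2*z^2 - 2*z + 2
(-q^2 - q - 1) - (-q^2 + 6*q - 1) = -7*q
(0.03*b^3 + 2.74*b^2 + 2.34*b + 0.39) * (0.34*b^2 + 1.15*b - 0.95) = 0.0102*b^5 + 0.9661*b^4 + 3.9181*b^3 + 0.2206*b^2 - 1.7745*b - 0.3705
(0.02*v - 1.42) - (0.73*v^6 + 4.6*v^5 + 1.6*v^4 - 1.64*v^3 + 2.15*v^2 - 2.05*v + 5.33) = -0.73*v^6 - 4.6*v^5 - 1.6*v^4 + 1.64*v^3 - 2.15*v^2 + 2.07*v - 6.75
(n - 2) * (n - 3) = n^2 - 5*n + 6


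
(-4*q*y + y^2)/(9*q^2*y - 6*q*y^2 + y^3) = (-4*q + y)/(9*q^2 - 6*q*y + y^2)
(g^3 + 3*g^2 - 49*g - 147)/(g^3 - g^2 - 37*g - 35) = (g^2 + 10*g + 21)/(g^2 + 6*g + 5)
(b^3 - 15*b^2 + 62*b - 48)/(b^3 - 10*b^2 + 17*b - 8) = (b - 6)/(b - 1)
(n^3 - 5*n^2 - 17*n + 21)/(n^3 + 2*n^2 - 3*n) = (n - 7)/n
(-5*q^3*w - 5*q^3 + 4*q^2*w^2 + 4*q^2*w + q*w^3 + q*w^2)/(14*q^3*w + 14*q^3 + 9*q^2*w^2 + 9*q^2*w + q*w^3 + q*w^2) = (-5*q^2 + 4*q*w + w^2)/(14*q^2 + 9*q*w + w^2)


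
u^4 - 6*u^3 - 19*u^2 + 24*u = u*(u - 8)*(u - 1)*(u + 3)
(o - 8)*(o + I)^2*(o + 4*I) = o^4 - 8*o^3 + 6*I*o^3 - 9*o^2 - 48*I*o^2 + 72*o - 4*I*o + 32*I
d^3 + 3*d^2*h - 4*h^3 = (d - h)*(d + 2*h)^2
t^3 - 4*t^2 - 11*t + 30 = (t - 5)*(t - 2)*(t + 3)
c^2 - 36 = (c - 6)*(c + 6)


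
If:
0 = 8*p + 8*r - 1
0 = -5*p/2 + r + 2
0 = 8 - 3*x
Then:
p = 17/28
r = -27/56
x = 8/3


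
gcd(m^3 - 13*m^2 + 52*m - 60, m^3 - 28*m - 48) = m - 6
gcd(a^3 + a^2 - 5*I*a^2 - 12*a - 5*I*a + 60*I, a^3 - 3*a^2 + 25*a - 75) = a^2 + a*(-3 - 5*I) + 15*I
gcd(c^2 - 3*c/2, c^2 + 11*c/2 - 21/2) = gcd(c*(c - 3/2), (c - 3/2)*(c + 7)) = c - 3/2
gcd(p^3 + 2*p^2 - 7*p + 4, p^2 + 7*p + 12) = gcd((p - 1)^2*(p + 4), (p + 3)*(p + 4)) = p + 4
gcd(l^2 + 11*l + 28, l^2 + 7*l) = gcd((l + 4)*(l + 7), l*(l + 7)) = l + 7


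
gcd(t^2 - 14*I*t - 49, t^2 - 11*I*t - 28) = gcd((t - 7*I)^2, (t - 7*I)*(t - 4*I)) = t - 7*I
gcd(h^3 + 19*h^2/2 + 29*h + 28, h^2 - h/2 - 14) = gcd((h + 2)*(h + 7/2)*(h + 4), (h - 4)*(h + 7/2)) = h + 7/2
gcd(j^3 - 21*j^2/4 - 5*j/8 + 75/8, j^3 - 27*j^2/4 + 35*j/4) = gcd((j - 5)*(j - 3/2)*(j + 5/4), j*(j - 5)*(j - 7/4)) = j - 5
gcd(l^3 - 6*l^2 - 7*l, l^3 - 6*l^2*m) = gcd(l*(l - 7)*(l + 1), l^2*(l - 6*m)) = l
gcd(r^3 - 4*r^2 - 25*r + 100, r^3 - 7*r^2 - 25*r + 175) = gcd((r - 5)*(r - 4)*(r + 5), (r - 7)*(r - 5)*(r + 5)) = r^2 - 25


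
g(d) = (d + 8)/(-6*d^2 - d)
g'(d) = (d + 8)*(12*d + 1)/(-6*d^2 - d)^2 + 1/(-6*d^2 - d)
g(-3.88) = -0.05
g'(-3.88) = -0.04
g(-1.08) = -1.17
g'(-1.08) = -2.53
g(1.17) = -0.98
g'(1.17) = 1.46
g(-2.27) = -0.20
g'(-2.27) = -0.22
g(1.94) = -0.41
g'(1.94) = 0.36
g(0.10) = -50.62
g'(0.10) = 689.84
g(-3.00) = -0.10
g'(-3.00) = -0.09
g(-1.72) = -0.39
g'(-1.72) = -0.54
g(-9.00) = 0.00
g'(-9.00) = 0.00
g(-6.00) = -0.00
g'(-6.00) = -0.00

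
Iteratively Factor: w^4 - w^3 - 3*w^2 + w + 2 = (w - 2)*(w^3 + w^2 - w - 1) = (w - 2)*(w + 1)*(w^2 - 1) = (w - 2)*(w + 1)^2*(w - 1)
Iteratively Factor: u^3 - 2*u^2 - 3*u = (u)*(u^2 - 2*u - 3) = u*(u - 3)*(u + 1)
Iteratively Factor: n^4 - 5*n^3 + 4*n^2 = (n - 4)*(n^3 - n^2) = n*(n - 4)*(n^2 - n) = n*(n - 4)*(n - 1)*(n)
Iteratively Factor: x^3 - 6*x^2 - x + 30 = (x + 2)*(x^2 - 8*x + 15) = (x - 3)*(x + 2)*(x - 5)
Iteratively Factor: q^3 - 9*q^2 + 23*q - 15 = (q - 3)*(q^2 - 6*q + 5) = (q - 3)*(q - 1)*(q - 5)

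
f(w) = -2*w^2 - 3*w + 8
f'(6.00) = -27.00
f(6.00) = -82.00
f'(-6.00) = 21.00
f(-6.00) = -46.00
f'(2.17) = -11.68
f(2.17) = -7.93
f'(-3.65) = 11.60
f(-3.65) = -7.70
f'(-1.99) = 4.96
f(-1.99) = 6.05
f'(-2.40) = 6.60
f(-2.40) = 3.68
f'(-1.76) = 4.04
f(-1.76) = 7.08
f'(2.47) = -12.88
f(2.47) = -11.61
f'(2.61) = -13.44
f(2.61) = -13.45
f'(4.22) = -19.88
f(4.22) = -40.28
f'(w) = -4*w - 3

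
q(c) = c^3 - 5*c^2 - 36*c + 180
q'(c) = 3*c^2 - 10*c - 36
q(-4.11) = 174.07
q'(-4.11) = 55.78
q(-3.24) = 210.14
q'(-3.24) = 27.89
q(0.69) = 153.11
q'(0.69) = -41.47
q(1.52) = 117.24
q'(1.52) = -44.27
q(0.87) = 145.55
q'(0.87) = -42.43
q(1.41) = 122.10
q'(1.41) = -44.14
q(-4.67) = 137.23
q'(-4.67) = 76.13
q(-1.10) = 212.22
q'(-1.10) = -21.37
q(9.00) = 180.00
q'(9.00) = 117.00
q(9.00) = 180.00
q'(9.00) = 117.00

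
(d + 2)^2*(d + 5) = d^3 + 9*d^2 + 24*d + 20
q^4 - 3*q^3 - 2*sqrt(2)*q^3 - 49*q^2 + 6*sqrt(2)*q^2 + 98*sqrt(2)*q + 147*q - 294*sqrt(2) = (q - 7)*(q - 3)*(q + 7)*(q - 2*sqrt(2))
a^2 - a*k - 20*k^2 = (a - 5*k)*(a + 4*k)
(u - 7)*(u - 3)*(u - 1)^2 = u^4 - 12*u^3 + 42*u^2 - 52*u + 21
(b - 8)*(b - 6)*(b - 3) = b^3 - 17*b^2 + 90*b - 144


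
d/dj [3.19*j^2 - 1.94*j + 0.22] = 6.38*j - 1.94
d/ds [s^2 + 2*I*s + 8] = 2*s + 2*I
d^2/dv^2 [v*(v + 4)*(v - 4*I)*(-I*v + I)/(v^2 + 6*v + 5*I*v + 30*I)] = (-2*I*v^6 + v^5*(30 - 36*I) + v^4*(540 - 66*I) + v^3*(3188 + 2166*I) + v^2*(7560 + 11340*I) + v*(21600 + 13320*I) + 26400 - 12960*I)/(v^6 + v^5*(18 + 15*I) + v^4*(33 + 270*I) + v^3*(-1134 + 1495*I) + v^2*(-8100 + 990*I) + v*(-16200 - 13500*I) - 27000*I)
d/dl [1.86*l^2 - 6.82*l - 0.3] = 3.72*l - 6.82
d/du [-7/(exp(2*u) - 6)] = 14*exp(2*u)/(exp(2*u) - 6)^2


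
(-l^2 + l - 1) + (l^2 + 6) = l + 5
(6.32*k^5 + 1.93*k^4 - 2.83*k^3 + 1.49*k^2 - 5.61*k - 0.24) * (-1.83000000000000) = -11.5656*k^5 - 3.5319*k^4 + 5.1789*k^3 - 2.7267*k^2 + 10.2663*k + 0.4392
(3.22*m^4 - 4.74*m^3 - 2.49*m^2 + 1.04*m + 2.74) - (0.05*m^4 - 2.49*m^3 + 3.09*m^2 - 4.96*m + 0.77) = 3.17*m^4 - 2.25*m^3 - 5.58*m^2 + 6.0*m + 1.97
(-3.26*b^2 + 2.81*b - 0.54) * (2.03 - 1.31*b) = 4.2706*b^3 - 10.2989*b^2 + 6.4117*b - 1.0962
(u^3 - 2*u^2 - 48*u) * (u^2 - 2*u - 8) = u^5 - 4*u^4 - 52*u^3 + 112*u^2 + 384*u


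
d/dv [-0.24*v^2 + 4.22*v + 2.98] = 4.22 - 0.48*v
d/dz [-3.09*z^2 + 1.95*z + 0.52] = 1.95 - 6.18*z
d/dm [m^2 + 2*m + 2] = 2*m + 2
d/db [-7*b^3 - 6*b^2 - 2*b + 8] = -21*b^2 - 12*b - 2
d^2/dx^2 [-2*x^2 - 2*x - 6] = -4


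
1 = 1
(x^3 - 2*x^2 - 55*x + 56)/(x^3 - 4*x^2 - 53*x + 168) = (x - 1)/(x - 3)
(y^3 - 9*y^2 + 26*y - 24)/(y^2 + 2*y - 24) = (y^2 - 5*y + 6)/(y + 6)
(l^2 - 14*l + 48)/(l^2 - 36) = (l - 8)/(l + 6)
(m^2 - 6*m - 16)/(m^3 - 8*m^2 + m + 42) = (m - 8)/(m^2 - 10*m + 21)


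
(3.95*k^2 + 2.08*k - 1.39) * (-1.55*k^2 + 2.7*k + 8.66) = -6.1225*k^4 + 7.441*k^3 + 41.9775*k^2 + 14.2598*k - 12.0374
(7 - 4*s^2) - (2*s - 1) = -4*s^2 - 2*s + 8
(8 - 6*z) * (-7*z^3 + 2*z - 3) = 42*z^4 - 56*z^3 - 12*z^2 + 34*z - 24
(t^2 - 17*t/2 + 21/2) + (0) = t^2 - 17*t/2 + 21/2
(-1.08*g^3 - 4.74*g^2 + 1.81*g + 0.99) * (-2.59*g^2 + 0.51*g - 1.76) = 2.7972*g^5 + 11.7258*g^4 - 5.2045*g^3 + 6.7014*g^2 - 2.6807*g - 1.7424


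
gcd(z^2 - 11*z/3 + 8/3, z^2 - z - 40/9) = z - 8/3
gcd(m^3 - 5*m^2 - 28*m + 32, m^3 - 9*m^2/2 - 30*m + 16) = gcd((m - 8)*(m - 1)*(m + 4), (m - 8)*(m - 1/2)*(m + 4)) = m^2 - 4*m - 32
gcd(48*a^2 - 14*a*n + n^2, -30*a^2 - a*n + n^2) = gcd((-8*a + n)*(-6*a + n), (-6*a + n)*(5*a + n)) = 6*a - n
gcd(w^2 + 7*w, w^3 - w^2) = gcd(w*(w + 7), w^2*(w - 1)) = w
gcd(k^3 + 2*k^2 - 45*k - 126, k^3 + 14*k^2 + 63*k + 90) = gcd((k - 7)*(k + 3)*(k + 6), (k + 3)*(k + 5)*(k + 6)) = k^2 + 9*k + 18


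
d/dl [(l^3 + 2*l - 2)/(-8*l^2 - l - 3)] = ((16*l + 1)*(l^3 + 2*l - 2) - (3*l^2 + 2)*(8*l^2 + l + 3))/(8*l^2 + l + 3)^2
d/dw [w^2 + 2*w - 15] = 2*w + 2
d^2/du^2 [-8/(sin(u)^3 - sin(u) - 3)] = 8*(-9*sin(u)^6 + 14*sin(u)^4 - 27*sin(u)^3 - 7*sin(u)^2 + 21*sin(u) + 2)/(sin(u)*cos(u)^2 + 3)^3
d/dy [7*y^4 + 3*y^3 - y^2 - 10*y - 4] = 28*y^3 + 9*y^2 - 2*y - 10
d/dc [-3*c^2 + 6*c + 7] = 6 - 6*c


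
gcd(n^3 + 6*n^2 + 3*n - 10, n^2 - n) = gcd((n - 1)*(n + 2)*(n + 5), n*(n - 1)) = n - 1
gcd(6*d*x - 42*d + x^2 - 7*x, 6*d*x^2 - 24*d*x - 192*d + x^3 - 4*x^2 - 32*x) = 6*d + x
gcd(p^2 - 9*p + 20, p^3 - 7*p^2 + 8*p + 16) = p - 4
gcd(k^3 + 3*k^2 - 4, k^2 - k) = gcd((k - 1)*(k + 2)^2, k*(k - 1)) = k - 1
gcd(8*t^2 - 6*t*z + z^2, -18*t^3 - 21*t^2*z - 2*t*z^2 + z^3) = 1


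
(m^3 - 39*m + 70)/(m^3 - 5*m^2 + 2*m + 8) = (m^2 + 2*m - 35)/(m^2 - 3*m - 4)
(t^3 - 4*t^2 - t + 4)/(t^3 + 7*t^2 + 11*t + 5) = (t^2 - 5*t + 4)/(t^2 + 6*t + 5)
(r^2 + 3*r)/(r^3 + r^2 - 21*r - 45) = r/(r^2 - 2*r - 15)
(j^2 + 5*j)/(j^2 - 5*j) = (j + 5)/(j - 5)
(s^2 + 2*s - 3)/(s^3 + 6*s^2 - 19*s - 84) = (s - 1)/(s^2 + 3*s - 28)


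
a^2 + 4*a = a*(a + 4)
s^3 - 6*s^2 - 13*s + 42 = (s - 7)*(s - 2)*(s + 3)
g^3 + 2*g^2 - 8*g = g*(g - 2)*(g + 4)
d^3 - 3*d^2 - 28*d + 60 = (d - 6)*(d - 2)*(d + 5)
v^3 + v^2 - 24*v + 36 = (v - 3)*(v - 2)*(v + 6)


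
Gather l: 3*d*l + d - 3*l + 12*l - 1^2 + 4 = d + l*(3*d + 9) + 3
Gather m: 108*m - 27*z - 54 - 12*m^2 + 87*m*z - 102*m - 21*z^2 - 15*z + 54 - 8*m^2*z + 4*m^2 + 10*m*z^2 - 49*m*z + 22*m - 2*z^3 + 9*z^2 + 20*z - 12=m^2*(-8*z - 8) + m*(10*z^2 + 38*z + 28) - 2*z^3 - 12*z^2 - 22*z - 12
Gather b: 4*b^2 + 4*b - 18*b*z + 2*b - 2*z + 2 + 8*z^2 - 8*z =4*b^2 + b*(6 - 18*z) + 8*z^2 - 10*z + 2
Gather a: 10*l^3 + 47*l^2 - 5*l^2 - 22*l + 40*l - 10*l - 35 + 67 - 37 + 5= 10*l^3 + 42*l^2 + 8*l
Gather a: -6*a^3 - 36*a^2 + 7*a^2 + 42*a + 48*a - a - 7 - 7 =-6*a^3 - 29*a^2 + 89*a - 14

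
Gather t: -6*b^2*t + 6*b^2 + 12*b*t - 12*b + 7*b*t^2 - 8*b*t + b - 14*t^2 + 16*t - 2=6*b^2 - 11*b + t^2*(7*b - 14) + t*(-6*b^2 + 4*b + 16) - 2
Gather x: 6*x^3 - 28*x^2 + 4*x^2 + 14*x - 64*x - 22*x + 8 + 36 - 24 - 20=6*x^3 - 24*x^2 - 72*x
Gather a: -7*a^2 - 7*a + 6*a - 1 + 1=-7*a^2 - a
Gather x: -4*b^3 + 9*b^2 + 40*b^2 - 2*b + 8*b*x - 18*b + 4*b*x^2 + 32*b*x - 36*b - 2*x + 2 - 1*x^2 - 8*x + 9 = -4*b^3 + 49*b^2 - 56*b + x^2*(4*b - 1) + x*(40*b - 10) + 11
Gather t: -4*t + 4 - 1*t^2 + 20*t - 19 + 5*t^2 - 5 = 4*t^2 + 16*t - 20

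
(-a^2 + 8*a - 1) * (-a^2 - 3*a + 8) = a^4 - 5*a^3 - 31*a^2 + 67*a - 8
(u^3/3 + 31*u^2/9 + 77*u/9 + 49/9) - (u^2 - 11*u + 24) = u^3/3 + 22*u^2/9 + 176*u/9 - 167/9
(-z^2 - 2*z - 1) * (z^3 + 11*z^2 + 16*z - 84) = -z^5 - 13*z^4 - 39*z^3 + 41*z^2 + 152*z + 84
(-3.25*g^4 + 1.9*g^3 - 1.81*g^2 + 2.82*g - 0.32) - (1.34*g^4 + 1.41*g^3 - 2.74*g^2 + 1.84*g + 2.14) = -4.59*g^4 + 0.49*g^3 + 0.93*g^2 + 0.98*g - 2.46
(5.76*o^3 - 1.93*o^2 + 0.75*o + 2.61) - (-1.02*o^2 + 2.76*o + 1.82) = 5.76*o^3 - 0.91*o^2 - 2.01*o + 0.79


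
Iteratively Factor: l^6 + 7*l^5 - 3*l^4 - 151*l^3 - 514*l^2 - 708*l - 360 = (l + 2)*(l^5 + 5*l^4 - 13*l^3 - 125*l^2 - 264*l - 180) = (l - 5)*(l + 2)*(l^4 + 10*l^3 + 37*l^2 + 60*l + 36) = (l - 5)*(l + 2)^2*(l^3 + 8*l^2 + 21*l + 18) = (l - 5)*(l + 2)^2*(l + 3)*(l^2 + 5*l + 6) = (l - 5)*(l + 2)^2*(l + 3)^2*(l + 2)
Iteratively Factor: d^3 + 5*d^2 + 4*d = (d)*(d^2 + 5*d + 4) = d*(d + 1)*(d + 4)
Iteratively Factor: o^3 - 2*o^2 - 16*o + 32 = (o - 4)*(o^2 + 2*o - 8) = (o - 4)*(o - 2)*(o + 4)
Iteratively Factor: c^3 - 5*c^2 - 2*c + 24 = (c - 4)*(c^2 - c - 6) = (c - 4)*(c + 2)*(c - 3)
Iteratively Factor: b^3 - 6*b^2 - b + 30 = (b + 2)*(b^2 - 8*b + 15) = (b - 3)*(b + 2)*(b - 5)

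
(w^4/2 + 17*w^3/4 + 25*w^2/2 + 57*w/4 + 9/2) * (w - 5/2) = w^5/2 + 3*w^4 + 15*w^3/8 - 17*w^2 - 249*w/8 - 45/4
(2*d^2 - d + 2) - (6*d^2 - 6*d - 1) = -4*d^2 + 5*d + 3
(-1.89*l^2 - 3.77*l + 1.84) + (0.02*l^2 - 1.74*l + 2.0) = -1.87*l^2 - 5.51*l + 3.84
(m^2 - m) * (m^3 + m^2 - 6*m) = m^5 - 7*m^3 + 6*m^2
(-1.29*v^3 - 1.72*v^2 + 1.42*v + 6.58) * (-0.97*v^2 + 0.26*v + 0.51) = 1.2513*v^5 + 1.333*v^4 - 2.4825*v^3 - 6.8906*v^2 + 2.435*v + 3.3558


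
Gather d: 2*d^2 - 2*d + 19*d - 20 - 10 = 2*d^2 + 17*d - 30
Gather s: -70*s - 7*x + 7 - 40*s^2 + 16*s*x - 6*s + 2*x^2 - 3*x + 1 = -40*s^2 + s*(16*x - 76) + 2*x^2 - 10*x + 8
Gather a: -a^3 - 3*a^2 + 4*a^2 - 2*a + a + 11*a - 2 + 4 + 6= -a^3 + a^2 + 10*a + 8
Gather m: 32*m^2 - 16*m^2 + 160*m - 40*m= 16*m^2 + 120*m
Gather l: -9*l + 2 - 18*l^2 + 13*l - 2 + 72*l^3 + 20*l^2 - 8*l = 72*l^3 + 2*l^2 - 4*l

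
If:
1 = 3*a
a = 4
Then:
No Solution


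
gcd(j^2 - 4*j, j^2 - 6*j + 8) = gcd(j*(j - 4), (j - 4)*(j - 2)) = j - 4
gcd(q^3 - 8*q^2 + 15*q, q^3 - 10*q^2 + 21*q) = q^2 - 3*q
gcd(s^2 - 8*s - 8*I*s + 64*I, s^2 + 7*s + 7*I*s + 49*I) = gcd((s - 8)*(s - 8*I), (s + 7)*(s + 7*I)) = 1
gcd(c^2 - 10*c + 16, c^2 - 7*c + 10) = c - 2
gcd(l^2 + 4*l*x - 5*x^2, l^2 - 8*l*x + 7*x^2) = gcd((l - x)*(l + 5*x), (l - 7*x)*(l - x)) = -l + x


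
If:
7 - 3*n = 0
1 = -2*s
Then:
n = 7/3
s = -1/2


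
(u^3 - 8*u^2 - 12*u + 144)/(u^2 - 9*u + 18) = (u^2 - 2*u - 24)/(u - 3)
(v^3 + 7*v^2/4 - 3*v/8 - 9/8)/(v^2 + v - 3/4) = (4*v^2 + v - 3)/(2*(2*v - 1))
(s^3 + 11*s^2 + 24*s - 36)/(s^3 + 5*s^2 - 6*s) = (s + 6)/s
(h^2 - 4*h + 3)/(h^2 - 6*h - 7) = (-h^2 + 4*h - 3)/(-h^2 + 6*h + 7)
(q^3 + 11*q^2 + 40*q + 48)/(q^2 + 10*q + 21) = (q^2 + 8*q + 16)/(q + 7)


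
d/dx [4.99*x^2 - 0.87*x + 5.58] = 9.98*x - 0.87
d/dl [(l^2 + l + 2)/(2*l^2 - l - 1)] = (-3*l^2 - 10*l + 1)/(4*l^4 - 4*l^3 - 3*l^2 + 2*l + 1)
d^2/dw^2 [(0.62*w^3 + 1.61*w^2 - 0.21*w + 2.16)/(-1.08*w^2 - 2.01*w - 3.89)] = (-8.88178419700125e-16*w^5 + 7.67962800000001*w^3 - 3.61925999999999*w^2 - 89.718492*w - 51.313348)/(1.259712*w^6 + 7.033392*w^5 + 26.701812*w^4 + 58.787073*w^3 + 96.175971*w^2 + 91.246563*w + 58.863869)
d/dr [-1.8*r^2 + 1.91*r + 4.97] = 1.91 - 3.6*r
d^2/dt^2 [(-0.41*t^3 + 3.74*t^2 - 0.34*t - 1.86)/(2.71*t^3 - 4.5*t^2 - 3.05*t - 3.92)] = (7.105427357601e-15*t^7 + 44.933968*t^6 - 35.3150939999998*t^5 - 5.83083600000003*t^4 + 803.937162*t^3 - 602.343036*t^2 - 273.541656*t + 154.086252)/(19.902511*t^9 - 99.14535*t^8 + 97.433985*t^7 + 45.676884*t^6 + 177.168225*t^5 - 169.31919*t^4 - 226.255793*t^3 - 316.8438*t^2 - 140.60256*t - 60.236288)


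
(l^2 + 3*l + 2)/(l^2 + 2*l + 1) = (l + 2)/(l + 1)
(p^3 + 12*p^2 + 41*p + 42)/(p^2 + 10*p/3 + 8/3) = 3*(p^2 + 10*p + 21)/(3*p + 4)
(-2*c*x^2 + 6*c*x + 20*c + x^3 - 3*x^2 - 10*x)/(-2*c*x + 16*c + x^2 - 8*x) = (x^2 - 3*x - 10)/(x - 8)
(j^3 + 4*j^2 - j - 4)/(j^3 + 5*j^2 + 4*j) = (j - 1)/j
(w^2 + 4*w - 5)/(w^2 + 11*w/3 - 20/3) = 3*(w - 1)/(3*w - 4)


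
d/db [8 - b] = -1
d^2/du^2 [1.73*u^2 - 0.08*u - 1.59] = 3.46000000000000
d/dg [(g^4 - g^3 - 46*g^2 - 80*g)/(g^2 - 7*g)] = 2*(g^3 - 11*g^2 + 7*g + 201)/(g^2 - 14*g + 49)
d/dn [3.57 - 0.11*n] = -0.110000000000000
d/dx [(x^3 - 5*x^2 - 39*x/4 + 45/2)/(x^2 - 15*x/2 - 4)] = (4*x^4 - 60*x^3 + 141*x^2 - 20*x + 831)/(4*x^4 - 60*x^3 + 193*x^2 + 240*x + 64)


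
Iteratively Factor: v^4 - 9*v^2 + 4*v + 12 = (v - 2)*(v^3 + 2*v^2 - 5*v - 6) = (v - 2)*(v + 3)*(v^2 - v - 2) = (v - 2)*(v + 1)*(v + 3)*(v - 2)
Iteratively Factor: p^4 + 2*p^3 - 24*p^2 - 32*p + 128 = (p + 4)*(p^3 - 2*p^2 - 16*p + 32) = (p - 2)*(p + 4)*(p^2 - 16) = (p - 4)*(p - 2)*(p + 4)*(p + 4)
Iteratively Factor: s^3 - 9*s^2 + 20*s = (s - 5)*(s^2 - 4*s) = (s - 5)*(s - 4)*(s)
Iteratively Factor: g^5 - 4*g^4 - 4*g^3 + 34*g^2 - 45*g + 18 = (g - 3)*(g^4 - g^3 - 7*g^2 + 13*g - 6) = (g - 3)*(g + 3)*(g^3 - 4*g^2 + 5*g - 2) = (g - 3)*(g - 1)*(g + 3)*(g^2 - 3*g + 2) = (g - 3)*(g - 2)*(g - 1)*(g + 3)*(g - 1)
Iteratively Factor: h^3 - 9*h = (h - 3)*(h^2 + 3*h) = h*(h - 3)*(h + 3)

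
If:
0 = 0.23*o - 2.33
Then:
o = 10.13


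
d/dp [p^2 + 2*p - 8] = 2*p + 2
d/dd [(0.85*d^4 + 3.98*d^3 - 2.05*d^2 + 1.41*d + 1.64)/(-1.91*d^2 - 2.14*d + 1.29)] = (-3.247*d^5 - 13.0588*d^4 - 12.6484*d^3 + 22.4827*d^2 + 0.9758*d + 5.3285)/(3.6481*d^4 + 8.1748*d^3 - 0.348199999999999*d^2 - 5.5212*d + 1.6641)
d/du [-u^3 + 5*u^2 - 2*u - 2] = -3*u^2 + 10*u - 2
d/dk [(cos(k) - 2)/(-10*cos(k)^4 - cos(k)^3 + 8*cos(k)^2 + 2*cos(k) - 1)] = (-15*(1 - cos(2*k))^2/2 + 53*cos(k)/2 - 23*cos(2*k) + 39*cos(3*k)/2 + 4)*sin(k)/(10*cos(k)^4 + cos(k)^3 - 8*cos(k)^2 - 2*cos(k) + 1)^2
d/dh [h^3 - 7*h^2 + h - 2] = 3*h^2 - 14*h + 1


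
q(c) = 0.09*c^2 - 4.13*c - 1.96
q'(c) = 0.18*c - 4.13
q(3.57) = -15.56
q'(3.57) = -3.49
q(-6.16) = 26.90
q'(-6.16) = -5.24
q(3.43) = -15.07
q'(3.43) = -3.51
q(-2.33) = 8.15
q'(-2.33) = -4.55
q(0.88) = -5.52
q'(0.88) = -3.97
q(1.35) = -7.37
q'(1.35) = -3.89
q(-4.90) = 20.44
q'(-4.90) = -5.01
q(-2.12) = 7.20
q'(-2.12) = -4.51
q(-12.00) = 60.56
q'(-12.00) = -6.29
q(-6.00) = 26.06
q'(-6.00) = -5.21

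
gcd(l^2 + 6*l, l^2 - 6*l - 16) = 1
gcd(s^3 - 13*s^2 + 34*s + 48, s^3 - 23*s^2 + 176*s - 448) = s - 8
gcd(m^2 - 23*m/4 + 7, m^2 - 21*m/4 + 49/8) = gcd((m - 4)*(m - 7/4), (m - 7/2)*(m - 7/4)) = m - 7/4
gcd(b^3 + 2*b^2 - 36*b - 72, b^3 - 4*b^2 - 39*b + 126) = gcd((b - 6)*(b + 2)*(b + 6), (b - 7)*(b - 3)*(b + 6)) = b + 6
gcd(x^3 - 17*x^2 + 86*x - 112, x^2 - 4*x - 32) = x - 8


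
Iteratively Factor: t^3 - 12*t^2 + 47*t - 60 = (t - 5)*(t^2 - 7*t + 12) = (t - 5)*(t - 3)*(t - 4)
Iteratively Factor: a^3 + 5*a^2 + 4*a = (a + 4)*(a^2 + a) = a*(a + 4)*(a + 1)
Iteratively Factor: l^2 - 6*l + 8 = (l - 4)*(l - 2)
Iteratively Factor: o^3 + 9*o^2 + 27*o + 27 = (o + 3)*(o^2 + 6*o + 9) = (o + 3)^2*(o + 3)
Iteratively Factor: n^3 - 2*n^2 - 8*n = (n + 2)*(n^2 - 4*n) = (n - 4)*(n + 2)*(n)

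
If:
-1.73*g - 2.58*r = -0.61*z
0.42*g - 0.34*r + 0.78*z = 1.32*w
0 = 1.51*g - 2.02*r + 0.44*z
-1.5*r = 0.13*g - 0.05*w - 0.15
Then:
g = 0.01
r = 0.11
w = 0.25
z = 0.47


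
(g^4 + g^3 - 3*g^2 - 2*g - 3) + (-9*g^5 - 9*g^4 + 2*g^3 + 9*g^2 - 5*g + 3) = -9*g^5 - 8*g^4 + 3*g^3 + 6*g^2 - 7*g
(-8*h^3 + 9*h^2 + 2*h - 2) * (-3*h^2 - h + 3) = 24*h^5 - 19*h^4 - 39*h^3 + 31*h^2 + 8*h - 6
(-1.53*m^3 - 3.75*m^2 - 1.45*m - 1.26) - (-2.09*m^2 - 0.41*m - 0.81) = -1.53*m^3 - 1.66*m^2 - 1.04*m - 0.45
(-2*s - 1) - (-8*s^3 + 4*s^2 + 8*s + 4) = 8*s^3 - 4*s^2 - 10*s - 5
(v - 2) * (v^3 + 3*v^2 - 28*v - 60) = v^4 + v^3 - 34*v^2 - 4*v + 120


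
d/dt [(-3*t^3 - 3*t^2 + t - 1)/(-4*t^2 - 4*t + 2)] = (6*t^4 + 12*t^3 - t^2 - 10*t - 1)/(2*(4*t^4 + 8*t^3 - 4*t + 1))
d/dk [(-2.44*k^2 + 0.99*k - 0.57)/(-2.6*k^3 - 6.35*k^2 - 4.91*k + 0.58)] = (-6.344*k^4 + 5.148*k^3 + 13.8209*k^2 - 10.0694*k - 2.2245)/(6.76*k^6 + 33.02*k^5 + 65.8545*k^4 + 59.341*k^3 + 16.7421*k^2 - 5.6956*k + 0.3364)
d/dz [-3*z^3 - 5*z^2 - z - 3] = -9*z^2 - 10*z - 1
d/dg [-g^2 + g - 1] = 1 - 2*g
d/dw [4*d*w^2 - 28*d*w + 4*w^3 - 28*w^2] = 8*d*w - 28*d + 12*w^2 - 56*w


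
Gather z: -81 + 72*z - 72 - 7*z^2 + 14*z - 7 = -7*z^2 + 86*z - 160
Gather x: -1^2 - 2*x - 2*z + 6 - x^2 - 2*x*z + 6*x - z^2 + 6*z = -x^2 + x*(4 - 2*z) - z^2 + 4*z + 5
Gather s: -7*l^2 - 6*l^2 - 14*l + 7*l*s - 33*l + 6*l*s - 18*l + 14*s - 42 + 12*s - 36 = -13*l^2 - 65*l + s*(13*l + 26) - 78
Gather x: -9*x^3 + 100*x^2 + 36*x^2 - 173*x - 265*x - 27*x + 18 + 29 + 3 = -9*x^3 + 136*x^2 - 465*x + 50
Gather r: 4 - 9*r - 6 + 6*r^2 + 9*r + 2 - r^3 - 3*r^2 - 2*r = -r^3 + 3*r^2 - 2*r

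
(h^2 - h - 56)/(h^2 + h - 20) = (h^2 - h - 56)/(h^2 + h - 20)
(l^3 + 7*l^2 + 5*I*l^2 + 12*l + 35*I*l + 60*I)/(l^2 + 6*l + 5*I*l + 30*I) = (l^2 + 7*l + 12)/(l + 6)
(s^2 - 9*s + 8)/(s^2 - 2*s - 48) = (s - 1)/(s + 6)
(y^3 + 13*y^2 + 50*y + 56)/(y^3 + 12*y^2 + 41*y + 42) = (y + 4)/(y + 3)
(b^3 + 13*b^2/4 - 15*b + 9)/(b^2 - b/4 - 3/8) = 2*(b^2 + 4*b - 12)/(2*b + 1)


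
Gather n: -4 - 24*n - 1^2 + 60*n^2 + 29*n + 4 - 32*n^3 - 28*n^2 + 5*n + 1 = -32*n^3 + 32*n^2 + 10*n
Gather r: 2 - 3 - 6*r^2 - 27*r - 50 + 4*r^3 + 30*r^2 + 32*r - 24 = 4*r^3 + 24*r^2 + 5*r - 75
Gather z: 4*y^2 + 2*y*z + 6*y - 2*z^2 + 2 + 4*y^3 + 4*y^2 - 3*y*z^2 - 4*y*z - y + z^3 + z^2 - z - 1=4*y^3 + 8*y^2 + 5*y + z^3 + z^2*(-3*y - 1) + z*(-2*y - 1) + 1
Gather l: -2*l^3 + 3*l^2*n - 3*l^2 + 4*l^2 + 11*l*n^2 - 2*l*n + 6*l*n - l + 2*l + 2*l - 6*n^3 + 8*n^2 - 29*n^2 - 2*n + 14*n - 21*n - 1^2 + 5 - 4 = -2*l^3 + l^2*(3*n + 1) + l*(11*n^2 + 4*n + 3) - 6*n^3 - 21*n^2 - 9*n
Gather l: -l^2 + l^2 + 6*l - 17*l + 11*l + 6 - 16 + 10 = 0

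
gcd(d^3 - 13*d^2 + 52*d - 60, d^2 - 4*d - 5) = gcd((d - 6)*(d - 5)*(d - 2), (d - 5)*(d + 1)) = d - 5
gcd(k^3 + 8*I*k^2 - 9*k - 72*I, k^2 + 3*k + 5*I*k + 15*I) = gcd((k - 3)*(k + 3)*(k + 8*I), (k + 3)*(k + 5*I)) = k + 3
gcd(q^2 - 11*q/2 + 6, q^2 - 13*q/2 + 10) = q - 4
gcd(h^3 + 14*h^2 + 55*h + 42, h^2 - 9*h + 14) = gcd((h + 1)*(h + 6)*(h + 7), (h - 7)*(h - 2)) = 1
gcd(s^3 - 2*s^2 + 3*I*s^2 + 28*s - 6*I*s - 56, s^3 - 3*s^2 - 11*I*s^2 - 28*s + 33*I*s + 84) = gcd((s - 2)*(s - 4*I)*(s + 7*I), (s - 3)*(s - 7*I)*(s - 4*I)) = s - 4*I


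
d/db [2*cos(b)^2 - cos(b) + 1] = (1 - 4*cos(b))*sin(b)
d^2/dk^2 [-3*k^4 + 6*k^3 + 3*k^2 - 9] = -36*k^2 + 36*k + 6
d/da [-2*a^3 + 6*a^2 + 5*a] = -6*a^2 + 12*a + 5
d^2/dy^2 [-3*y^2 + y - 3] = -6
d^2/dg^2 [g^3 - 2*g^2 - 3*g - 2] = 6*g - 4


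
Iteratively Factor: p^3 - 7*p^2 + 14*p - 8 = (p - 2)*(p^2 - 5*p + 4) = (p - 4)*(p - 2)*(p - 1)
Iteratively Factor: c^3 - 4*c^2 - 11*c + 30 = (c - 2)*(c^2 - 2*c - 15) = (c - 2)*(c + 3)*(c - 5)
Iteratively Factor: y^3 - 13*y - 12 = (y + 3)*(y^2 - 3*y - 4) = (y + 1)*(y + 3)*(y - 4)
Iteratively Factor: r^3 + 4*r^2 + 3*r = (r + 1)*(r^2 + 3*r) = r*(r + 1)*(r + 3)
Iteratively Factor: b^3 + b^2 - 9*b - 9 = (b - 3)*(b^2 + 4*b + 3) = (b - 3)*(b + 1)*(b + 3)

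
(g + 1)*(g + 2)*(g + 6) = g^3 + 9*g^2 + 20*g + 12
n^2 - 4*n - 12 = (n - 6)*(n + 2)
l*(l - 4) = l^2 - 4*l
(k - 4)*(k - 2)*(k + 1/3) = k^3 - 17*k^2/3 + 6*k + 8/3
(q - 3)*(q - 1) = q^2 - 4*q + 3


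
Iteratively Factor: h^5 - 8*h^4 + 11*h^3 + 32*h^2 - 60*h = (h + 2)*(h^4 - 10*h^3 + 31*h^2 - 30*h) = h*(h + 2)*(h^3 - 10*h^2 + 31*h - 30) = h*(h - 2)*(h + 2)*(h^2 - 8*h + 15) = h*(h - 3)*(h - 2)*(h + 2)*(h - 5)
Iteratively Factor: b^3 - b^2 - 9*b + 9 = (b - 1)*(b^2 - 9) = (b - 3)*(b - 1)*(b + 3)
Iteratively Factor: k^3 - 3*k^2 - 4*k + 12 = (k - 2)*(k^2 - k - 6) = (k - 2)*(k + 2)*(k - 3)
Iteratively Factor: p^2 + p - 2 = (p - 1)*(p + 2)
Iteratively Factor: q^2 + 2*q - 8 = (q + 4)*(q - 2)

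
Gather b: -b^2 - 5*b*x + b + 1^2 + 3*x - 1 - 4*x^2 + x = -b^2 + b*(1 - 5*x) - 4*x^2 + 4*x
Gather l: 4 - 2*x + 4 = 8 - 2*x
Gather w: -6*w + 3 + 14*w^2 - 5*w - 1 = 14*w^2 - 11*w + 2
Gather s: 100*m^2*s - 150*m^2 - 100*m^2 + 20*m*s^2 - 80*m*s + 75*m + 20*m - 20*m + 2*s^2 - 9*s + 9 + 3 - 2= -250*m^2 + 75*m + s^2*(20*m + 2) + s*(100*m^2 - 80*m - 9) + 10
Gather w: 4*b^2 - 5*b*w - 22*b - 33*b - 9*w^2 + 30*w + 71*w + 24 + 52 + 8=4*b^2 - 55*b - 9*w^2 + w*(101 - 5*b) + 84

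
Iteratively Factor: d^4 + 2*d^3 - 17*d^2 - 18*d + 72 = (d + 4)*(d^3 - 2*d^2 - 9*d + 18) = (d - 3)*(d + 4)*(d^2 + d - 6) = (d - 3)*(d + 3)*(d + 4)*(d - 2)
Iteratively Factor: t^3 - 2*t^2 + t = (t - 1)*(t^2 - t) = t*(t - 1)*(t - 1)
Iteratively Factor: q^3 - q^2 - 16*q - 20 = (q + 2)*(q^2 - 3*q - 10) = (q + 2)^2*(q - 5)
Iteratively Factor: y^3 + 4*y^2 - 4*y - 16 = (y + 4)*(y^2 - 4) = (y - 2)*(y + 4)*(y + 2)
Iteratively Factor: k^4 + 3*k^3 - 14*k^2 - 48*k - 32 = (k + 1)*(k^3 + 2*k^2 - 16*k - 32) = (k + 1)*(k + 2)*(k^2 - 16) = (k + 1)*(k + 2)*(k + 4)*(k - 4)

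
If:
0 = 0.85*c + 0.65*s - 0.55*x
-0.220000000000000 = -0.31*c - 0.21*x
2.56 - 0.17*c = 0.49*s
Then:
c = -1.96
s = 5.91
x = 3.95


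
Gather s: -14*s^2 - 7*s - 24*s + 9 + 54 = -14*s^2 - 31*s + 63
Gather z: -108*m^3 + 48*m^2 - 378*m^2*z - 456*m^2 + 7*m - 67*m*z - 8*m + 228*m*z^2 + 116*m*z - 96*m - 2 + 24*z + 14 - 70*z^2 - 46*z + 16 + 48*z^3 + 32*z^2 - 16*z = -108*m^3 - 408*m^2 - 97*m + 48*z^3 + z^2*(228*m - 38) + z*(-378*m^2 + 49*m - 38) + 28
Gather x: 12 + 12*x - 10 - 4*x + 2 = 8*x + 4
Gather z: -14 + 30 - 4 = 12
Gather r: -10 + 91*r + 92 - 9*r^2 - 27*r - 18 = -9*r^2 + 64*r + 64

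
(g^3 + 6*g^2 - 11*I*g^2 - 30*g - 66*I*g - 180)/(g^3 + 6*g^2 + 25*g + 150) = (g - 6*I)/(g + 5*I)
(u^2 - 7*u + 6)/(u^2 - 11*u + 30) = (u - 1)/(u - 5)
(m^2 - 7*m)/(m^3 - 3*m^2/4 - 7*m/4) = 4*(7 - m)/(-4*m^2 + 3*m + 7)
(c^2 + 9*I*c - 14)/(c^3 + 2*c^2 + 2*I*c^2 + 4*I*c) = (c + 7*I)/(c*(c + 2))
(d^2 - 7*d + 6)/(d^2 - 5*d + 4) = (d - 6)/(d - 4)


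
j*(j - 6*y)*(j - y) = j^3 - 7*j^2*y + 6*j*y^2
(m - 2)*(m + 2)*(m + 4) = m^3 + 4*m^2 - 4*m - 16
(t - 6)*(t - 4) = t^2 - 10*t + 24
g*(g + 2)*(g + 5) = g^3 + 7*g^2 + 10*g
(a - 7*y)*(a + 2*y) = a^2 - 5*a*y - 14*y^2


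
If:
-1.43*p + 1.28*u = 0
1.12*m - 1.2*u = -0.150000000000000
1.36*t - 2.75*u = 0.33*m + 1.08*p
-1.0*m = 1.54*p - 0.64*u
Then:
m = -0.05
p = 0.07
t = 0.19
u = 0.07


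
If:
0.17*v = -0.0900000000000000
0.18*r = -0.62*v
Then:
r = 1.82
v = -0.53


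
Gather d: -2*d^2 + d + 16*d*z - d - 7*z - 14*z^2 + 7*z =-2*d^2 + 16*d*z - 14*z^2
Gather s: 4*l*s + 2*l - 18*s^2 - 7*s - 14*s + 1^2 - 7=2*l - 18*s^2 + s*(4*l - 21) - 6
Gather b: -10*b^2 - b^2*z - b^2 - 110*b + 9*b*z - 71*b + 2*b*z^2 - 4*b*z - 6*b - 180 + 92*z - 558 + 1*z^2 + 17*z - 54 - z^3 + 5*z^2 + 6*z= b^2*(-z - 11) + b*(2*z^2 + 5*z - 187) - z^3 + 6*z^2 + 115*z - 792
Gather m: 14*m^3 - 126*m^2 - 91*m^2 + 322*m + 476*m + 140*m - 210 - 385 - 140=14*m^3 - 217*m^2 + 938*m - 735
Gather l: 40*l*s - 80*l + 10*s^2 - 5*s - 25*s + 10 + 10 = l*(40*s - 80) + 10*s^2 - 30*s + 20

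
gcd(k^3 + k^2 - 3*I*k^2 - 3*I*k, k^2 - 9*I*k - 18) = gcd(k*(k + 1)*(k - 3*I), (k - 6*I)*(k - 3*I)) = k - 3*I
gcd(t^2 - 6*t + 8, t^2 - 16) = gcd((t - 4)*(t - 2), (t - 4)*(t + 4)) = t - 4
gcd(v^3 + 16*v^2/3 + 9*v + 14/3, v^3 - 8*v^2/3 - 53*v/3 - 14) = v^2 + 10*v/3 + 7/3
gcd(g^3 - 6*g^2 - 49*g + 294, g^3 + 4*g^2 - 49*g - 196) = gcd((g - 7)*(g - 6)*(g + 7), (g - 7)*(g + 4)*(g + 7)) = g^2 - 49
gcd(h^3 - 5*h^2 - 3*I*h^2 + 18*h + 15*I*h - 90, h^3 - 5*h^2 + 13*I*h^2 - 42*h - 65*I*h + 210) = h - 5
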